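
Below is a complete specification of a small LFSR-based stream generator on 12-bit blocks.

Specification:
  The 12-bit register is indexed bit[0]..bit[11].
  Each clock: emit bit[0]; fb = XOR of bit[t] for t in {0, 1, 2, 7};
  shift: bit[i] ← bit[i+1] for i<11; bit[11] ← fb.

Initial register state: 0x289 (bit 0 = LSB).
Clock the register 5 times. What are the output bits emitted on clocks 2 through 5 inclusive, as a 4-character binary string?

0010

reg_0 = 0x289
clock 1: out=1, reg = 0x144
clock 2: out=0, reg = 0x8A2
clock 3: out=0, reg = 0x451
clock 4: out=1, reg = 0xA28
clock 5: out=0, reg = 0x514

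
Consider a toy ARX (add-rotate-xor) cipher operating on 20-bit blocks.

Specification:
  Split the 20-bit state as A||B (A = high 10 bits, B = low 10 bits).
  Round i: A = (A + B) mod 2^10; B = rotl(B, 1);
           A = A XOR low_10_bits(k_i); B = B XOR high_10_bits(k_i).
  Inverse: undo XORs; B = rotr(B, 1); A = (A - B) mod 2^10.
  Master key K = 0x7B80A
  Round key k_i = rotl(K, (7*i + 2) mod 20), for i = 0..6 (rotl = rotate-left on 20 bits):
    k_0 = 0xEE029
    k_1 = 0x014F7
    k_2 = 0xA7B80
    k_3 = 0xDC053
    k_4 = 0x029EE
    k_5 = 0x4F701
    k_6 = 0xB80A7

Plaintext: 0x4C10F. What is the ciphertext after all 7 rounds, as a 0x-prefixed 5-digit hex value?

s_0 = plaintext = 0x4C10F
s_1 = Round(s_0, k_0) = 0x859A6
s_2 = Round(s_1, k_1) = 0xD2F49
s_3 = Round(s_2, k_2) = 0x4500D
s_4 = Round(s_3, k_3) = 0x5CB6A
s_5 = Round(s_4, k_4) = 0x4CADF
s_6 = Round(s_5, k_5) = 0xC4082
s_7 = Round(s_6, k_6) = 0xCD7E4

0xCD7E4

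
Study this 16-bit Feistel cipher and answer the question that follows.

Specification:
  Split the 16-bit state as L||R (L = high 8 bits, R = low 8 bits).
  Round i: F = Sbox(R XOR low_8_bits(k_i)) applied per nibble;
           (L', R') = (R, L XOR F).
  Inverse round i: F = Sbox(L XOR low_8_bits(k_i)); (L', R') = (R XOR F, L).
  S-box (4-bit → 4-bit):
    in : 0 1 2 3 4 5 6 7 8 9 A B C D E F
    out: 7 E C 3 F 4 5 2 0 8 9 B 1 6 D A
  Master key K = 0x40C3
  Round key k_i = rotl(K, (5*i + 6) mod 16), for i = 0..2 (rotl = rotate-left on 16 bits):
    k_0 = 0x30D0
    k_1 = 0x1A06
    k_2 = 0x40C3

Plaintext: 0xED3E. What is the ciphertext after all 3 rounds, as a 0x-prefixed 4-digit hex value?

s_0 = plaintext = 0xED3E
s_1 = Round(s_0, k_0) = 0x3E30
s_2 = Round(s_1, k_1) = 0x300B
s_3 = Round(s_2, k_2) = 0x0B20

0x0B20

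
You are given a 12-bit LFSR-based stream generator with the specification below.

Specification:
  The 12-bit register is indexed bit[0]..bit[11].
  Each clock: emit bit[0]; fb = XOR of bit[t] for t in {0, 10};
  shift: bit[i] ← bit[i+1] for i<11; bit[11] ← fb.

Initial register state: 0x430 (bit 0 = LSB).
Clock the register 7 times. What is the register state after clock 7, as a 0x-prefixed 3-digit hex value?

0x4A8

reg_0 = 0x430
clock 1: out=0, reg = 0xA18
clock 2: out=0, reg = 0x50C
clock 3: out=0, reg = 0xA86
clock 4: out=0, reg = 0x543
clock 5: out=1, reg = 0x2A1
clock 6: out=1, reg = 0x950
clock 7: out=0, reg = 0x4A8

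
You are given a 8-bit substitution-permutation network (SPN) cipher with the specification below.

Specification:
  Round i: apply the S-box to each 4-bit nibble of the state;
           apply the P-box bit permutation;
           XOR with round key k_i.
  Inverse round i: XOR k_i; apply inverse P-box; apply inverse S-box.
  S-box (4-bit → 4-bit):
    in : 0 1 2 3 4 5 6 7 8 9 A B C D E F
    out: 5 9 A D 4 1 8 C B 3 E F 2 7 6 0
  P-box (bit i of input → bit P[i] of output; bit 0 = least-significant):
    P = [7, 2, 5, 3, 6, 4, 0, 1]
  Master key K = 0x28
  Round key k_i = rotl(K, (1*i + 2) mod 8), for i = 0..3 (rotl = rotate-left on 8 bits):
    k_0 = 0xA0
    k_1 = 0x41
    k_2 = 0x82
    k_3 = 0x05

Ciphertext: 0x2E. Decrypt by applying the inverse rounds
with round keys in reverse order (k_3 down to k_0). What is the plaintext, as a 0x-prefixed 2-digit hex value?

0x57

s_0 = ciphertext = 0x2E
s_1 = InvRound(s_0, k_3) = 0x77
s_2 = InvRound(s_1, k_2) = 0xDD
s_3 = InvRound(s_2, k_1) = 0xC8
s_4 = InvRound(s_3, k_0) = 0x57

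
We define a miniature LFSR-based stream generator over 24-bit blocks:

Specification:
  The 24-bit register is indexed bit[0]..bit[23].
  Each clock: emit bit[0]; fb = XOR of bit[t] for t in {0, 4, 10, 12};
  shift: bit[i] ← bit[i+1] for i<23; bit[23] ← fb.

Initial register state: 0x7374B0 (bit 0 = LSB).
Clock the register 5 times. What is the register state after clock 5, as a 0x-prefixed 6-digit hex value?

reg_0 = 0x7374B0
clock 1: out=0, reg = 0xB9BA58
clock 2: out=0, reg = 0x5CDD2C
clock 3: out=0, reg = 0x2E6E96
clock 4: out=0, reg = 0x17374B
clock 5: out=1, reg = 0x8B9BA5

0x8B9BA5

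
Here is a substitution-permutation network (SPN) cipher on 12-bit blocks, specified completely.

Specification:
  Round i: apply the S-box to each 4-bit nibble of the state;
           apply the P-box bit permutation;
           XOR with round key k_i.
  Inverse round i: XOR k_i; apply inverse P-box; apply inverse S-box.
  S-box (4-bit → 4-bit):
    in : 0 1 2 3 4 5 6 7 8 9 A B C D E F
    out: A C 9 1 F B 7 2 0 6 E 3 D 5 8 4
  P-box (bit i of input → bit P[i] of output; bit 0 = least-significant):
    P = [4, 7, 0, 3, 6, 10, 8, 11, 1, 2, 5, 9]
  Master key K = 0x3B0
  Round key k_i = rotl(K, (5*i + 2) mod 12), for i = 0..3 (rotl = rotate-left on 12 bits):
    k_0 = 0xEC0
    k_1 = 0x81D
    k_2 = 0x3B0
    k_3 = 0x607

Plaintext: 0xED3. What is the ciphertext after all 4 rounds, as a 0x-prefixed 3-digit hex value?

s_0 = plaintext = 0xED3
s_1 = Round(s_0, k_0) = 0xD90
s_2 = Round(s_1, k_1) = 0xDB7
s_3 = Round(s_2, k_2) = 0x752
s_4 = Round(s_3, k_3) = 0xA5B

0xA5B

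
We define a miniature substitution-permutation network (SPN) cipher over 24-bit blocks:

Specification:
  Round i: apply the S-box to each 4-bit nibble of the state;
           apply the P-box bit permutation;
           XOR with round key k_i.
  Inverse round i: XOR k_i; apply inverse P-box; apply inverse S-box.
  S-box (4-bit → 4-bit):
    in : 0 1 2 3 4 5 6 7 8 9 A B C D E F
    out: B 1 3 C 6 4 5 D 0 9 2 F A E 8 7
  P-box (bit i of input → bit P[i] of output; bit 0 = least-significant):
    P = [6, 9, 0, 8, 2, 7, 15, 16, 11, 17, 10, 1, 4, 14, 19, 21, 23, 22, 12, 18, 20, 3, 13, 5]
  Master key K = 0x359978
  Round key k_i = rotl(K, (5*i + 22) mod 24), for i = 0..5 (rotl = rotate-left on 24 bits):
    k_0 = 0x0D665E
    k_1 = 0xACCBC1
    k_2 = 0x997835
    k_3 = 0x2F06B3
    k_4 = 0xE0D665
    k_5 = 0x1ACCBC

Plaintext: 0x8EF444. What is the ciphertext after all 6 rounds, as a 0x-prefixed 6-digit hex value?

0x71636E

s_0 = plaintext = 0x8EF444
s_1 = Round(s_0, k_0) = 0x03A0CF
s_2 = Round(s_1, k_1) = 0xBB912A
s_3 = Round(s_2, k_2) = 0x6D4289
s_4 = Round(s_3, k_3) = 0x717FF3
s_5 = Round(s_4, k_4) = 0x5A7BD0
s_6 = Round(s_5, k_5) = 0x71636E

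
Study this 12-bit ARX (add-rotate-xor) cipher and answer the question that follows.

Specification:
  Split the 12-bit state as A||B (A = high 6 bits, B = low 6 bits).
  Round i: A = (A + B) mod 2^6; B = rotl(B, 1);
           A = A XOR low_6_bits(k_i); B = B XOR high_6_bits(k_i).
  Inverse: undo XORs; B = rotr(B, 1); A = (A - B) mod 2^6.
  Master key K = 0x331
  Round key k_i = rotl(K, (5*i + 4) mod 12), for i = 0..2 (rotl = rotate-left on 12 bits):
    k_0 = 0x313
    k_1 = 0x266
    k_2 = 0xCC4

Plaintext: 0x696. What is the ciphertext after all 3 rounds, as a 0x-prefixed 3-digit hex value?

s_0 = plaintext = 0x696
s_1 = Round(s_0, k_0) = 0x8E0
s_2 = Round(s_1, k_1) = 0x948
s_3 = Round(s_2, k_2) = 0xA63

0xA63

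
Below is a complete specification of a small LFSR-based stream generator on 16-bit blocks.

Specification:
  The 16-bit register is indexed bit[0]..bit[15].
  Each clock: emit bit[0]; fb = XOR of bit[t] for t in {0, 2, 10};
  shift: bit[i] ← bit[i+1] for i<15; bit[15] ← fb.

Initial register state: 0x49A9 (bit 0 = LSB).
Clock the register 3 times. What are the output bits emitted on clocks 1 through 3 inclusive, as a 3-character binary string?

reg_0 = 0x49A9
clock 1: out=1, reg = 0xA4D4
clock 2: out=0, reg = 0x526A
clock 3: out=0, reg = 0x2935

100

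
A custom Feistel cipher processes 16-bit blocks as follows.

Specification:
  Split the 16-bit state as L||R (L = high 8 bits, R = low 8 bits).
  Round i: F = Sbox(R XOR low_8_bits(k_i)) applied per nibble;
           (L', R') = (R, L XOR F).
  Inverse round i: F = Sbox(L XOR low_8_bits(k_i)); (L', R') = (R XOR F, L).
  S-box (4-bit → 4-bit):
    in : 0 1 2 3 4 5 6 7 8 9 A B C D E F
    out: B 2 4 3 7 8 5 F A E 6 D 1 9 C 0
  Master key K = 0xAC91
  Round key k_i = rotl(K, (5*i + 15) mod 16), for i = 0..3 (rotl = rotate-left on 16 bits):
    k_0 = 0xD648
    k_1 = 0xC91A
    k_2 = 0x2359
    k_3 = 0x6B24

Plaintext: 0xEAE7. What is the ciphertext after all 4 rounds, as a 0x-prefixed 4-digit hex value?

0x0249

s_0 = plaintext = 0xEAE7
s_1 = Round(s_0, k_0) = 0xE78A
s_2 = Round(s_1, k_1) = 0x8A0C
s_3 = Round(s_2, k_2) = 0x0C02
s_4 = Round(s_3, k_3) = 0x0249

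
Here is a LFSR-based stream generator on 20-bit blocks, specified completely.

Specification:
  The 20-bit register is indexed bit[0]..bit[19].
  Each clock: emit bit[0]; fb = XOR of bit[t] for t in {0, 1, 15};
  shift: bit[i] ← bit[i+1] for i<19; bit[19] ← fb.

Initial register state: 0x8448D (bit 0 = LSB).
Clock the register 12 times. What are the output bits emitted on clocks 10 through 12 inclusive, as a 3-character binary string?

reg_0 = 0x8448D
clock 1: out=1, reg = 0xC2246
clock 2: out=0, reg = 0xE1123
clock 3: out=1, reg = 0x70891
clock 4: out=1, reg = 0xB8448
clock 5: out=0, reg = 0xDC224
clock 6: out=0, reg = 0xEE112
clock 7: out=0, reg = 0x77089
clock 8: out=1, reg = 0xBB844
clock 9: out=0, reg = 0xDDC22
clock 10: out=0, reg = 0x6EE11
clock 11: out=1, reg = 0x37708
clock 12: out=0, reg = 0x1BB84

010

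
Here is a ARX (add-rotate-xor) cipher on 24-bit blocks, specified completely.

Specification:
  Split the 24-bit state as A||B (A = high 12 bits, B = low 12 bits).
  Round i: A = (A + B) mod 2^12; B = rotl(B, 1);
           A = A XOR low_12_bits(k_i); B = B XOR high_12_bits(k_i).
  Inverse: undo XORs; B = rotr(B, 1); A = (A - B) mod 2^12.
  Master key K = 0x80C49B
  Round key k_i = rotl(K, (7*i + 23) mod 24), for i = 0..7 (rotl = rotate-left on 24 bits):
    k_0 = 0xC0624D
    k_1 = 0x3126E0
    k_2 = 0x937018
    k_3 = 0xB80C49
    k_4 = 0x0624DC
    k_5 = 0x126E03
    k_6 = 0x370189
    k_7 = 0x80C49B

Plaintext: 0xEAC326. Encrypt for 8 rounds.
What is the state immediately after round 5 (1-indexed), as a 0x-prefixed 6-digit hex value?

s_0 = plaintext = 0xEAC326
s_1 = Round(s_0, k_0) = 0x39FA4A
s_2 = Round(s_1, k_1) = 0xB09787
s_3 = Round(s_2, k_2) = 0x288639
s_4 = Round(s_3, k_3) = 0x4887F2
s_5 = Round(s_4, k_4) = 0x8A6F86
s_6 = Round(s_5, k_5) = 0x62FE2B
s_7 = Round(s_6, k_6) = 0x5D3F27
s_8 = Round(s_7, k_7) = 0x061643

0x8A6F86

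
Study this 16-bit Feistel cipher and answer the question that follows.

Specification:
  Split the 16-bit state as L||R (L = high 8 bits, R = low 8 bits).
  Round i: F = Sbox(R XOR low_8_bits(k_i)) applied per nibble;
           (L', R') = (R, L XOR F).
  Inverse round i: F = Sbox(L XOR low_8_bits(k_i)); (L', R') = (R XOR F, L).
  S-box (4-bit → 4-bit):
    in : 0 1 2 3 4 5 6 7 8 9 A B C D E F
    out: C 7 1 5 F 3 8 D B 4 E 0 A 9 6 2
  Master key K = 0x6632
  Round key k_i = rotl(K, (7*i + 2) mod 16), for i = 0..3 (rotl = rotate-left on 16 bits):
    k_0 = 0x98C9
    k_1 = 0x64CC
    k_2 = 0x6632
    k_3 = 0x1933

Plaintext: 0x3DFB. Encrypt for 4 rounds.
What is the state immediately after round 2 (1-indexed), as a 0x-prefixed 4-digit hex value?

0x6C17

s_0 = plaintext = 0x3DFB
s_1 = Round(s_0, k_0) = 0xFB6C
s_2 = Round(s_1, k_1) = 0x6C17
s_3 = Round(s_2, k_2) = 0x177F
s_4 = Round(s_3, k_3) = 0x7FED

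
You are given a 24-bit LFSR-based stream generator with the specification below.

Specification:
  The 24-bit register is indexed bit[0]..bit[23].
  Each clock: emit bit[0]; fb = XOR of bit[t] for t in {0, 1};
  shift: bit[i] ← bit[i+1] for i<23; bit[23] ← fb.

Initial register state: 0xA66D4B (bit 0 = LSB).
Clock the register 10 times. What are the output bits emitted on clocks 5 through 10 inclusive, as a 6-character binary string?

reg_0 = 0xA66D4B
clock 1: out=1, reg = 0x5336A5
clock 2: out=1, reg = 0xA99B52
clock 3: out=0, reg = 0xD4CDA9
clock 4: out=1, reg = 0xEA66D4
clock 5: out=0, reg = 0x75336A
clock 6: out=0, reg = 0xBA99B5
clock 7: out=1, reg = 0xDD4CDA
clock 8: out=0, reg = 0xEEA66D
clock 9: out=1, reg = 0xF75336
clock 10: out=0, reg = 0xFBA99B

001010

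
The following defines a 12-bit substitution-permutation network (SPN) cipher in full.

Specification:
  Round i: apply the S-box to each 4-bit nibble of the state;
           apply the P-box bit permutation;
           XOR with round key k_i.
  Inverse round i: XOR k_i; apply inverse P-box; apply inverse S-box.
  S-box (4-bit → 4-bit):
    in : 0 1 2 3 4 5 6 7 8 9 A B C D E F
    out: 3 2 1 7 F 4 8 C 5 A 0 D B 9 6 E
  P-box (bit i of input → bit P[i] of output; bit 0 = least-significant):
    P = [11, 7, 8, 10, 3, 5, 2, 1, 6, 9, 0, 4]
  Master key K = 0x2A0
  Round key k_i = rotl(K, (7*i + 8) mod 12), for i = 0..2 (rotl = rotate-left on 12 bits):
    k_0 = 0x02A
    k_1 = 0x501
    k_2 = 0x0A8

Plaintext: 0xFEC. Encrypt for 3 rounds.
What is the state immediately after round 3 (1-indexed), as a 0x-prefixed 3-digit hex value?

0x8E8

s_0 = plaintext = 0xFEC
s_1 = Round(s_0, k_0) = 0xE9F
s_2 = Round(s_1, k_1) = 0x2A2
s_3 = Round(s_2, k_2) = 0x8E8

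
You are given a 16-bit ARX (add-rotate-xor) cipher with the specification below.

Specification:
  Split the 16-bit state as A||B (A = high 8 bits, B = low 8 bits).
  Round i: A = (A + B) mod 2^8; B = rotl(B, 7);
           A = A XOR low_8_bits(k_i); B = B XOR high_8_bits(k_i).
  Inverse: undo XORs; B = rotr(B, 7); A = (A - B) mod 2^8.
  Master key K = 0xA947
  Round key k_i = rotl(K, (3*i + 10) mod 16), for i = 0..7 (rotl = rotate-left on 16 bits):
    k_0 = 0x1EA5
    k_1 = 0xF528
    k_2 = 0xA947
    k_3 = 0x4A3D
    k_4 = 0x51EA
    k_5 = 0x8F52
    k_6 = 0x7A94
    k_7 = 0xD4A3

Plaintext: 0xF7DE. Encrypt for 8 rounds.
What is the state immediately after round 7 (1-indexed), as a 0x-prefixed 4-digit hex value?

0xED50

s_0 = plaintext = 0xF7DE
s_1 = Round(s_0, k_0) = 0x7071
s_2 = Round(s_1, k_1) = 0xC94D
s_3 = Round(s_2, k_2) = 0x510F
s_4 = Round(s_3, k_3) = 0x5DCD
s_5 = Round(s_4, k_4) = 0xC0B7
s_6 = Round(s_5, k_5) = 0x2554
s_7 = Round(s_6, k_6) = 0xED50
s_8 = Round(s_7, k_7) = 0x9EFC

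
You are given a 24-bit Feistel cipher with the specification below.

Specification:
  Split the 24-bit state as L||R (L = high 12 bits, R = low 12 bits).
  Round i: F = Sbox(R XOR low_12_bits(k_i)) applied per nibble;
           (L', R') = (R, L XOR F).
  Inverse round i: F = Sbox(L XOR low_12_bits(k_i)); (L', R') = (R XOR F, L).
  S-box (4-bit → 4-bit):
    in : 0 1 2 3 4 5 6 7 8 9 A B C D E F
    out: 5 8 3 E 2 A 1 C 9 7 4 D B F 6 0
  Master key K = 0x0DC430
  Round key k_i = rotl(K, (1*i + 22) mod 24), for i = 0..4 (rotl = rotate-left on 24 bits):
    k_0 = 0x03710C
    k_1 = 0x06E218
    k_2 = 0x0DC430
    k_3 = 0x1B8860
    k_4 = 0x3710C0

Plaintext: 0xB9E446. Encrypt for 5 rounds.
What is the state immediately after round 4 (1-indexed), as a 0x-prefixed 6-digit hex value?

s_0 = plaintext = 0xB9E446
s_1 = Round(s_0, k_0) = 0x4461BA
s_2 = Round(s_1, k_1) = 0x1BAA05
s_3 = Round(s_2, k_2) = 0xA05750
s_4 = Round(s_3, k_3) = 0x750AE0
s_5 = Round(s_4, k_4) = 0xAE0365

0x750AE0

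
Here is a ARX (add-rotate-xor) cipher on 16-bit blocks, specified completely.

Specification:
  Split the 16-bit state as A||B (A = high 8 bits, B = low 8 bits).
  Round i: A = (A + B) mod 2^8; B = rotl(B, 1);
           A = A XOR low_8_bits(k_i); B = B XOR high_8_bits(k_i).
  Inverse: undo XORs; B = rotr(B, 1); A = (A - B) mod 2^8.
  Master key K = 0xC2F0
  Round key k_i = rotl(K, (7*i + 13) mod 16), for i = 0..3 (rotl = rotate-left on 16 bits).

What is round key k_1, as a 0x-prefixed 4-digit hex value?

0x2F0C

K = 0xC2F0
k_0 = rotl(K, (7*0+13) mod 16) = rotl(K, 13) = 0x185E
k_1 = rotl(K, (7*1+13) mod 16) = rotl(K, 4) = 0x2F0C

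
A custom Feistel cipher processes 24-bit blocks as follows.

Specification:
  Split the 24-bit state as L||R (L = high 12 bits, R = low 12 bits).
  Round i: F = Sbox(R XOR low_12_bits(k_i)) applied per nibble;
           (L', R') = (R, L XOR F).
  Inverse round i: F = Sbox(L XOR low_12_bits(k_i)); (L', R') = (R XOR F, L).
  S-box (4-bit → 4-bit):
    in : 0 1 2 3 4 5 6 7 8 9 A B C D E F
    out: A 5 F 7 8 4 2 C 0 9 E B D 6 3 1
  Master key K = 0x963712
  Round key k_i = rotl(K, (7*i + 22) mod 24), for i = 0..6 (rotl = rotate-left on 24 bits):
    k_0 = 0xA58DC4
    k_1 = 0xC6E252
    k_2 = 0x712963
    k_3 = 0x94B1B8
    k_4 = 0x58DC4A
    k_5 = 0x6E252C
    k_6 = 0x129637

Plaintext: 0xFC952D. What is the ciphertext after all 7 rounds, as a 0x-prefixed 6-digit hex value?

s_0 = plaintext = 0xFC952D
s_1 = Round(s_0, k_0) = 0x52DFF0
s_2 = Round(s_1, k_1) = 0xFF03C2
s_3 = Round(s_2, k_2) = 0x3C2115
s_4 = Round(s_3, k_3) = 0x115924
s_5 = Round(s_4, k_4) = 0x924536
s_6 = Round(s_5, k_5) = 0x53637A
s_7 = Round(s_6, k_6) = 0x37A1B0

0x37A1B0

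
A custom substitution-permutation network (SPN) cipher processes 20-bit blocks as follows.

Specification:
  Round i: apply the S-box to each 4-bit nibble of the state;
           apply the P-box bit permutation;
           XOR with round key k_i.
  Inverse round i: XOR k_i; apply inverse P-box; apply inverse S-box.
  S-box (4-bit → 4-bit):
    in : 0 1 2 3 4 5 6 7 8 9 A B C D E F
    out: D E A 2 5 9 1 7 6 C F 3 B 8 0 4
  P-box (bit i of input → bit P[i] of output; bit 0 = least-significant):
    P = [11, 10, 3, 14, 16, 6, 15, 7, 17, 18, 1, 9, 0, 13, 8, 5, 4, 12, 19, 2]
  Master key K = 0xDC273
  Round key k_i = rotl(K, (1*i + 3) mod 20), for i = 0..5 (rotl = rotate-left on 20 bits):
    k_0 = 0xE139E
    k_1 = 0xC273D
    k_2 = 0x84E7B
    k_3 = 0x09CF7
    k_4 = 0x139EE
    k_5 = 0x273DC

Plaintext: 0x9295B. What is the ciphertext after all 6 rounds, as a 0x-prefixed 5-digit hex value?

0x87223

s_0 = plaintext = 0x9295B
s_1 = Round(s_0, k_0) = 0x73D38
s_2 = Round(s_1, k_1) = 0x41165
s_3 = Round(s_2, k_2) = 0x52549
s_4 = Round(s_3, k_3) = 0x37ECB
s_5 = Round(s_4, k_4) = 0x0042F
s_6 = Round(s_5, k_5) = 0x87223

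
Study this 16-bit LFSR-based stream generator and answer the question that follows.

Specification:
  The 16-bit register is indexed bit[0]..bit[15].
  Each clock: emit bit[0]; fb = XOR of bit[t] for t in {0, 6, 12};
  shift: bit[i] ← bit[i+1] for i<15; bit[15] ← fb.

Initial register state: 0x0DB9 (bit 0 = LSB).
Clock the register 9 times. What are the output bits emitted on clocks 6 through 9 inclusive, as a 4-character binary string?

1011

reg_0 = 0x0DB9
clock 1: out=1, reg = 0x86DC
clock 2: out=0, reg = 0xC36E
clock 3: out=0, reg = 0xE1B7
clock 4: out=1, reg = 0xF0DB
clock 5: out=1, reg = 0xF86D
clock 6: out=1, reg = 0xFC36
clock 7: out=0, reg = 0xFE1B
clock 8: out=1, reg = 0x7F0D
clock 9: out=1, reg = 0x3F86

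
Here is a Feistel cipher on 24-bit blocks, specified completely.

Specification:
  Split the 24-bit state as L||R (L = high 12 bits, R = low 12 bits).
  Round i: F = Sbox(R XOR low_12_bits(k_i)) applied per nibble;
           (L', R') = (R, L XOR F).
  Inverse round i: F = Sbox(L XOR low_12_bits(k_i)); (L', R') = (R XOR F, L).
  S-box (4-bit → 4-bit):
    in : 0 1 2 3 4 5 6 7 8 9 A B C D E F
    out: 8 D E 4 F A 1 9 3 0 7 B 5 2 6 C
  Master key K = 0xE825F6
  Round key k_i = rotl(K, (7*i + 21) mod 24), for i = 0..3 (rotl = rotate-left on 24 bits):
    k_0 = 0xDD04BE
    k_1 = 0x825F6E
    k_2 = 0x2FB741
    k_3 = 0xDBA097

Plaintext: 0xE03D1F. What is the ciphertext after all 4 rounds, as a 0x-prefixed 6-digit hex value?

0x74F9E4

s_0 = plaintext = 0xE03D1F
s_1 = Round(s_0, k_0) = 0xD1FE7E
s_2 = Round(s_1, k_1) = 0xE7E0C7
s_3 = Round(s_2, k_2) = 0x0C774F
s_4 = Round(s_3, k_3) = 0x74F9E4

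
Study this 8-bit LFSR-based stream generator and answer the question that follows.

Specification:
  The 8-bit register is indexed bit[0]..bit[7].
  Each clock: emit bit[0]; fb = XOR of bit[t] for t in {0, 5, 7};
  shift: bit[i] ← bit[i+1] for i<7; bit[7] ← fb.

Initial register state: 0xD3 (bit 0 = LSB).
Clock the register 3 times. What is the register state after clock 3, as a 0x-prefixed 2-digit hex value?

0x9A

reg_0 = 0xD3
clock 1: out=1, reg = 0x69
clock 2: out=1, reg = 0x34
clock 3: out=0, reg = 0x9A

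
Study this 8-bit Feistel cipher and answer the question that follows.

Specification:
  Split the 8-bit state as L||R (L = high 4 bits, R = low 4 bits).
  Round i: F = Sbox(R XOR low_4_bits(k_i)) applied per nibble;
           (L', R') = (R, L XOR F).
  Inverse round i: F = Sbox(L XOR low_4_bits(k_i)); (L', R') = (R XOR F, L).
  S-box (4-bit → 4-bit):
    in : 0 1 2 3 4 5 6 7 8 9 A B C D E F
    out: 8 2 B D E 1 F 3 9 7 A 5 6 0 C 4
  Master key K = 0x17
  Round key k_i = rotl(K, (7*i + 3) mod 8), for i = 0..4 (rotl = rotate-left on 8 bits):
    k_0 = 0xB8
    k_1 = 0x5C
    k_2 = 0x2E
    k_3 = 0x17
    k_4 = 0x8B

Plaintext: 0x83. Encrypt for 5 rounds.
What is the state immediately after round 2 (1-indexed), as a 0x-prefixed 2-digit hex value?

s_0 = plaintext = 0x83
s_1 = Round(s_0, k_0) = 0x3D
s_2 = Round(s_1, k_1) = 0xD1
s_3 = Round(s_2, k_2) = 0x19
s_4 = Round(s_3, k_3) = 0x9D
s_5 = Round(s_4, k_4) = 0xD6

0xD1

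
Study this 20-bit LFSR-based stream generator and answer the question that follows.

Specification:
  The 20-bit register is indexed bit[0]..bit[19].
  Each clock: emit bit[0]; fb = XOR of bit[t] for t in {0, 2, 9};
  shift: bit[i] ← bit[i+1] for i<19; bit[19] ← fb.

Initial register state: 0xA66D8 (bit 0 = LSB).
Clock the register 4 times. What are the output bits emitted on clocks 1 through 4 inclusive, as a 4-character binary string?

0001

reg_0 = 0xA66D8
clock 1: out=0, reg = 0xD336C
clock 2: out=0, reg = 0x699B6
clock 3: out=0, reg = 0xB4CDB
clock 4: out=1, reg = 0xDA66D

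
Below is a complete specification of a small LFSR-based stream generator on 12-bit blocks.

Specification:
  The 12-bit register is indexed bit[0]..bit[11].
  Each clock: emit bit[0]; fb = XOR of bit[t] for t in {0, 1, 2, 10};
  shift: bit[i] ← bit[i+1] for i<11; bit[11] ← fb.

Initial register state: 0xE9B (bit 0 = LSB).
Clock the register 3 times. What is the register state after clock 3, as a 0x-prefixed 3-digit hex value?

reg_0 = 0xE9B
clock 1: out=1, reg = 0xF4D
clock 2: out=1, reg = 0xFA6
clock 3: out=0, reg = 0xFD3

0xFD3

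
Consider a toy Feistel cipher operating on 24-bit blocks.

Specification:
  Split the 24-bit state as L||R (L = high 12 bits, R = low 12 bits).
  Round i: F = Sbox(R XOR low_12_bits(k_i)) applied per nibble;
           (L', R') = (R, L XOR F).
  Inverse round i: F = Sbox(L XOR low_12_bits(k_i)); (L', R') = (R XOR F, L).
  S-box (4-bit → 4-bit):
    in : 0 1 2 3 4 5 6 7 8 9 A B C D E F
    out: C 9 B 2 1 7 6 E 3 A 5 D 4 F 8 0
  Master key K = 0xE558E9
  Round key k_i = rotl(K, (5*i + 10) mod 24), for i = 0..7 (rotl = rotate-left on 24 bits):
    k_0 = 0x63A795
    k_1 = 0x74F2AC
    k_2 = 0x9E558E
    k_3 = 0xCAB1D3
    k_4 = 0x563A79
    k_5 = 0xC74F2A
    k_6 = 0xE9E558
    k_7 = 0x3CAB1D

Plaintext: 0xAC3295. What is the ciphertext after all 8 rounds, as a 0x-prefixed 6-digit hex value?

0x019C64

s_0 = plaintext = 0xAC3295
s_1 = Round(s_0, k_0) = 0x295D0F
s_2 = Round(s_1, k_1) = 0xD0F2C7
s_3 = Round(s_2, k_2) = 0x2C7315
s_4 = Round(s_3, k_3) = 0x315981
s_5 = Round(s_4, k_4) = 0x981116
s_6 = Round(s_5, k_5) = 0x1161A5
s_7 = Round(s_6, k_6) = 0x1A5019
s_8 = Round(s_7, k_7) = 0x019C64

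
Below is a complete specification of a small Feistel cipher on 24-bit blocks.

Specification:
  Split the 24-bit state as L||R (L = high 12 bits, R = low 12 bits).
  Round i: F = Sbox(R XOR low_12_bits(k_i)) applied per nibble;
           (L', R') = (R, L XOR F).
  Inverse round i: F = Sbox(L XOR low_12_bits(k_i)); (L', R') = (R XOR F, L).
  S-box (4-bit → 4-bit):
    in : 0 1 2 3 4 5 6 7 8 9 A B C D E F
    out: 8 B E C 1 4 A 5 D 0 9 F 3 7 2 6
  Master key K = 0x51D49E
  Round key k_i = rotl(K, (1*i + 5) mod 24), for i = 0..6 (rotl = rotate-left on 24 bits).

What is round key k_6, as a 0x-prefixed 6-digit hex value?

K = 0x51D49E
k_0 = rotl(K, (1*0+5) mod 24) = rotl(K, 5) = 0x3A93CA
k_1 = rotl(K, (1*1+5) mod 24) = rotl(K, 6) = 0x752794
k_2 = rotl(K, (1*2+5) mod 24) = rotl(K, 7) = 0xEA4F28
k_3 = rotl(K, (1*3+5) mod 24) = rotl(K, 8) = 0xD49E51
k_4 = rotl(K, (1*4+5) mod 24) = rotl(K, 9) = 0xA93CA3
k_5 = rotl(K, (1*5+5) mod 24) = rotl(K, 10) = 0x527947
k_6 = rotl(K, (1*6+5) mod 24) = rotl(K, 11) = 0xA4F28E

0xA4F28E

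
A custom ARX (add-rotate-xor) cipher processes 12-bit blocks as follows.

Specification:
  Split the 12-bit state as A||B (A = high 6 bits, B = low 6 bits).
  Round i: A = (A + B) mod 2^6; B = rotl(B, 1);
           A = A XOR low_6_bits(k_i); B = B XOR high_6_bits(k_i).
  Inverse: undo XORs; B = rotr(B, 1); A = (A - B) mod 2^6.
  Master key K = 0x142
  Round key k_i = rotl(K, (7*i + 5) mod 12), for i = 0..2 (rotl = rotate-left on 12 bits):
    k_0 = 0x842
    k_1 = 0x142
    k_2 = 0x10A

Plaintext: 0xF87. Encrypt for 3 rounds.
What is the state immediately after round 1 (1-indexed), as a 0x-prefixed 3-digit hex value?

0x1EF

s_0 = plaintext = 0xF87
s_1 = Round(s_0, k_0) = 0x1EF
s_2 = Round(s_1, k_1) = 0xD1A
s_3 = Round(s_2, k_2) = 0x130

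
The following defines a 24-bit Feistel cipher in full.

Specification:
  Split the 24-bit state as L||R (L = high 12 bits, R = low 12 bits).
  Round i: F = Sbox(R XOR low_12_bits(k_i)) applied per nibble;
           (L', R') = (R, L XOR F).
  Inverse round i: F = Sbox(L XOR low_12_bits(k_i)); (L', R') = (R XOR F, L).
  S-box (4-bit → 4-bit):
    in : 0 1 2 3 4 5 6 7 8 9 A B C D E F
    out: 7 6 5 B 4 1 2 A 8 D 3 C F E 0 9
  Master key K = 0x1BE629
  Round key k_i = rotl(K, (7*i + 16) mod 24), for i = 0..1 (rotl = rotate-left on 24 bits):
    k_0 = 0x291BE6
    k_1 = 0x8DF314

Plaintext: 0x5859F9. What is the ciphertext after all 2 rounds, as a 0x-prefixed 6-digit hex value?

0x0EC261

s_0 = plaintext = 0x5859F9
s_1 = Round(s_0, k_0) = 0x9F90EC
s_2 = Round(s_1, k_1) = 0x0EC261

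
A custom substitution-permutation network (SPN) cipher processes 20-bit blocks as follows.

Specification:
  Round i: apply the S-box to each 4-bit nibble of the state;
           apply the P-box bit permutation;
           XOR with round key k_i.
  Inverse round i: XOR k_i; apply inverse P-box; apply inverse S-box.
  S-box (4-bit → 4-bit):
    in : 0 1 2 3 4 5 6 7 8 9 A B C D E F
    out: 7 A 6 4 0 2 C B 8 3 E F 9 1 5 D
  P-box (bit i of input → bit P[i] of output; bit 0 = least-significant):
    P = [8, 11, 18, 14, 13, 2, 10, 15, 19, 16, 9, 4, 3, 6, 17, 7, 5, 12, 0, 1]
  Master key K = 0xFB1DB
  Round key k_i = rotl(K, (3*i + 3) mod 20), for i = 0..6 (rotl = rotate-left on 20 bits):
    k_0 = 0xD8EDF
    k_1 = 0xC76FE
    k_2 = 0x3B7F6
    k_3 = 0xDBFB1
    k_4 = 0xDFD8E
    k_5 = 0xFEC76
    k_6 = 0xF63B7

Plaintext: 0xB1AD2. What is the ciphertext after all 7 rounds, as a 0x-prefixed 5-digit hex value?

s_0 = plaintext = 0xB1AD2
s_1 = Round(s_0, k_0) = 0x8B42C
s_2 = Round(s_1, k_1) = 0xE3330
s_3 = Round(s_2, k_2) = 0x5B8D7
s_4 = Round(s_3, k_3) = 0xFC669
s_5 = Round(s_4, k_4) = 0xD7235
s_6 = Round(s_5, k_5) = 0xEE29E
s_7 = Round(s_6, k_6) = 0x8409A

0x8409A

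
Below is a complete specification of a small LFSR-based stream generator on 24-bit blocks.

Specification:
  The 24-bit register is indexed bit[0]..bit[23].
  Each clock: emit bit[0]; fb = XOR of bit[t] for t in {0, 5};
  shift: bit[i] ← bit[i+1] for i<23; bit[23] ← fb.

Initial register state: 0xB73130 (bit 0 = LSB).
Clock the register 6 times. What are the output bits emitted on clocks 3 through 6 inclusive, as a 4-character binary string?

reg_0 = 0xB73130
clock 1: out=0, reg = 0xDB9898
clock 2: out=0, reg = 0x6DCC4C
clock 3: out=0, reg = 0x36E626
clock 4: out=0, reg = 0x9B7313
clock 5: out=1, reg = 0xCDB989
clock 6: out=1, reg = 0xE6DCC4

0011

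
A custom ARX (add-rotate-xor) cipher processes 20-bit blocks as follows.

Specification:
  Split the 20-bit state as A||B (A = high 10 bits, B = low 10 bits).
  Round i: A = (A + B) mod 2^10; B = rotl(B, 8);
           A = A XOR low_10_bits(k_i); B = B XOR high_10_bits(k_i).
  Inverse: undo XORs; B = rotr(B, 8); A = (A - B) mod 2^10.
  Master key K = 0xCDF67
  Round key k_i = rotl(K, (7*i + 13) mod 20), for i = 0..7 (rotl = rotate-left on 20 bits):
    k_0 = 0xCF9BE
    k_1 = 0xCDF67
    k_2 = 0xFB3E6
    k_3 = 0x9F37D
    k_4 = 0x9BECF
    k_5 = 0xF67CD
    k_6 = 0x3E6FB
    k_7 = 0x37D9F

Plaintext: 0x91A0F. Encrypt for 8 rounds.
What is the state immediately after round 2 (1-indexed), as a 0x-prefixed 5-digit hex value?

s_0 = plaintext = 0x91A0F
s_1 = Round(s_0, k_0) = 0x7ACBD
s_2 = Round(s_1, k_1) = 0x73E18
s_3 = Round(s_2, k_2) = 0x0076A
s_4 = Round(s_3, k_3) = 0x058A6
s_5 = Round(s_4, k_4) = 0x9CC46
s_6 = Round(s_5, k_5) = 0x5D1C8
s_7 = Round(s_6, k_6) = 0x71C8B
s_8 = Round(s_7, k_7) = 0xF37FD

0x73E18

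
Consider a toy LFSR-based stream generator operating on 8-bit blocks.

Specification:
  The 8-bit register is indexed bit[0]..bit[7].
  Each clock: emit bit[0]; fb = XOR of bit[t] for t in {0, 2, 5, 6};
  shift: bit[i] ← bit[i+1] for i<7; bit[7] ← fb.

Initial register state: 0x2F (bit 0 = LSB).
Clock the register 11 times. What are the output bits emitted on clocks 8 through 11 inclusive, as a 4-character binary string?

0100

reg_0 = 0x2F
clock 1: out=1, reg = 0x97
clock 2: out=1, reg = 0x4B
clock 3: out=1, reg = 0x25
clock 4: out=1, reg = 0x92
clock 5: out=0, reg = 0x49
clock 6: out=1, reg = 0x24
clock 7: out=0, reg = 0x12
clock 8: out=0, reg = 0x09
clock 9: out=1, reg = 0x84
clock 10: out=0, reg = 0xC2
clock 11: out=0, reg = 0xE1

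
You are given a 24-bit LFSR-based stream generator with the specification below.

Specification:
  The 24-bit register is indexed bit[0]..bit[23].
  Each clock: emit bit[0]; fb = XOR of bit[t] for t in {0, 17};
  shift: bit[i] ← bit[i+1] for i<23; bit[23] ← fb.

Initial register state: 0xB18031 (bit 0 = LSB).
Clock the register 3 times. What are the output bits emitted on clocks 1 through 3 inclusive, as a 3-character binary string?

100

reg_0 = 0xB18031
clock 1: out=1, reg = 0xD8C018
clock 2: out=0, reg = 0x6C600C
clock 3: out=0, reg = 0x363006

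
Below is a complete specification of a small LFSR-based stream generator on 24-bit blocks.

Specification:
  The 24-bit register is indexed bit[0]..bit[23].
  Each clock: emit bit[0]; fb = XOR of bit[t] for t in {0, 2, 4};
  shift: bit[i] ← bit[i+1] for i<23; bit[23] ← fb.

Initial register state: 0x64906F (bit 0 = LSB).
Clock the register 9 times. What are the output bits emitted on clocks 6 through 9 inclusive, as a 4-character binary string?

1100

reg_0 = 0x64906F
clock 1: out=1, reg = 0x324837
clock 2: out=1, reg = 0x99241B
clock 3: out=1, reg = 0x4C920D
clock 4: out=1, reg = 0x264906
clock 5: out=0, reg = 0x932483
clock 6: out=1, reg = 0xC99241
clock 7: out=1, reg = 0xE4C920
clock 8: out=0, reg = 0x726490
clock 9: out=0, reg = 0xB93248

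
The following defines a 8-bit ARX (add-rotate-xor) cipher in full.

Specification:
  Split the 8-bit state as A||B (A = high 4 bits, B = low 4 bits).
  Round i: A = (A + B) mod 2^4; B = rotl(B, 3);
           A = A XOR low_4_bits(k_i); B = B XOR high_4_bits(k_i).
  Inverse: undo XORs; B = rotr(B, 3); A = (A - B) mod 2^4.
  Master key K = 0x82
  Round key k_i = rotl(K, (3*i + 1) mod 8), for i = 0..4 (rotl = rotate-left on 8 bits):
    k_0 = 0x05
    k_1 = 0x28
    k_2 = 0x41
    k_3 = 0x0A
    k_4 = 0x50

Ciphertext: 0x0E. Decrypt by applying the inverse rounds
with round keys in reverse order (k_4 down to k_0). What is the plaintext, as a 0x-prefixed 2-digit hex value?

0xFD

s_0 = ciphertext = 0x0E
s_1 = InvRound(s_0, k_4) = 0x97
s_2 = InvRound(s_1, k_3) = 0x5E
s_3 = InvRound(s_2, k_2) = 0xF5
s_4 = InvRound(s_3, k_1) = 0x9E
s_5 = InvRound(s_4, k_0) = 0xFD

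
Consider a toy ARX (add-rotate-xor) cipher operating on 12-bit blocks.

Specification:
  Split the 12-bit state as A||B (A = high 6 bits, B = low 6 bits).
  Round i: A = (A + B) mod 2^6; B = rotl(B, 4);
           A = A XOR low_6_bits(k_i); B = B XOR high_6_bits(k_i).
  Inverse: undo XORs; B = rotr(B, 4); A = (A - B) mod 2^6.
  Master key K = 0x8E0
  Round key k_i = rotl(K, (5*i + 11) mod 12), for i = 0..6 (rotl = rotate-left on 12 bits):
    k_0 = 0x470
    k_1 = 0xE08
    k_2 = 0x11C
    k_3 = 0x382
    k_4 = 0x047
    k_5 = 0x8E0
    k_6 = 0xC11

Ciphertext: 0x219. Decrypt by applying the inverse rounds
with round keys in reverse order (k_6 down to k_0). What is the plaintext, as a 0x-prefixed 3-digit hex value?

s_0 = ciphertext = 0x219
s_1 = InvRound(s_0, k_6) = 0xCE6
s_2 = InvRound(s_1, k_5) = 0xFD4
s_3 = InvRound(s_2, k_4) = 0x8D5
s_4 = InvRound(s_3, k_3) = 0xD2D
s_5 = InvRound(s_4, k_2) = 0x0A6
s_6 = InvRound(s_5, k_1) = 0x479
s_7 = InvRound(s_6, k_0) = 0xFE2

0xFE2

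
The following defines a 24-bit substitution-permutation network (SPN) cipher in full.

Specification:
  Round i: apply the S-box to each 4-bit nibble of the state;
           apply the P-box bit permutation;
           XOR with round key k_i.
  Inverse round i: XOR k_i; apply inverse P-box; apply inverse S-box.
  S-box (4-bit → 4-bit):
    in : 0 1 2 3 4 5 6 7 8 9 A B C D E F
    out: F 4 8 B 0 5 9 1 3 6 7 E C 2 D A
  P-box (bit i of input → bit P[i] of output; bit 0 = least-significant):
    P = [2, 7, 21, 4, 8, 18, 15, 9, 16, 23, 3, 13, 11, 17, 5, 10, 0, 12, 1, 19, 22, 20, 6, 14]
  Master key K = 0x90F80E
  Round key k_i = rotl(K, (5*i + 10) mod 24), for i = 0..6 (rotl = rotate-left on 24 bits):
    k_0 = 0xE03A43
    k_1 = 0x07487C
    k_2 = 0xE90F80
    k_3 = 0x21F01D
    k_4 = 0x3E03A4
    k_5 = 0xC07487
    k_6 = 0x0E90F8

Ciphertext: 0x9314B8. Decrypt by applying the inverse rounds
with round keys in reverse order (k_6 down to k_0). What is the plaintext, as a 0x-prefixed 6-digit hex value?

s_0 = ciphertext = 0x9314B8
s_1 = InvRound(s_0, k_6) = 0x922894
s_2 = InvRound(s_1, k_5) = 0x3A3442
s_3 = InvRound(s_2, k_4) = 0x19C238
s_4 = InvRound(s_3, k_3) = 0xD31225
s_5 = InvRound(s_4, k_2) = 0xD3047A
s_6 = InvRound(s_5, k_1) = 0x316DD7
s_7 = InvRound(s_6, k_0) = 0x3D2863

0x3D2863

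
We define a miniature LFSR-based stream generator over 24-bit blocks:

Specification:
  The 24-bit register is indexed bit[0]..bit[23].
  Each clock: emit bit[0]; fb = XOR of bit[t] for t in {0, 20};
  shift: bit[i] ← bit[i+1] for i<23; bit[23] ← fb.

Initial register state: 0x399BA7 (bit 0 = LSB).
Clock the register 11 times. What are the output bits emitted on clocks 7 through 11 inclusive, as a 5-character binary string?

reg_0 = 0x399BA7
clock 1: out=1, reg = 0x1CCDD3
clock 2: out=1, reg = 0x0E66E9
clock 3: out=1, reg = 0x873374
clock 4: out=0, reg = 0x4399BA
clock 5: out=0, reg = 0x21CCDD
clock 6: out=1, reg = 0x90E66E
clock 7: out=0, reg = 0xC87337
clock 8: out=1, reg = 0xE4399B
clock 9: out=1, reg = 0xF21CCD
clock 10: out=1, reg = 0x790E66
clock 11: out=0, reg = 0xBC8733

01110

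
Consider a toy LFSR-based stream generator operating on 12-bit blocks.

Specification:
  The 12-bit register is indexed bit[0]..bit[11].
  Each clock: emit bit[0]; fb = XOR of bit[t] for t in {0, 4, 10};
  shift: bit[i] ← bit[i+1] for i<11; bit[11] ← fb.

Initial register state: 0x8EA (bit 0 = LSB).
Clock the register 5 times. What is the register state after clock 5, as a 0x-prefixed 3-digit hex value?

0xF47

reg_0 = 0x8EA
clock 1: out=0, reg = 0x475
clock 2: out=1, reg = 0xA3A
clock 3: out=0, reg = 0xD1D
clock 4: out=1, reg = 0xE8E
clock 5: out=0, reg = 0xF47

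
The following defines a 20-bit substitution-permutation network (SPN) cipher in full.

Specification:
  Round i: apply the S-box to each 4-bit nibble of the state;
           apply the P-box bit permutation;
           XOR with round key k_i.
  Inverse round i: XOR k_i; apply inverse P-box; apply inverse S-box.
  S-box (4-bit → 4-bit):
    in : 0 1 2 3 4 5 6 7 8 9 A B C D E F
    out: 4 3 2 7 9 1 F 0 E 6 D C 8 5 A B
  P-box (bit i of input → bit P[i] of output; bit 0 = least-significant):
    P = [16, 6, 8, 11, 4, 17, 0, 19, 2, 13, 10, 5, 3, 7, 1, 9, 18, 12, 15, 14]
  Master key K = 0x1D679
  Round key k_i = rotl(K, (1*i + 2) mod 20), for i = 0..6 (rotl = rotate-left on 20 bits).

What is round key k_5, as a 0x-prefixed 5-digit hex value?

0xB3C8E

K = 0x1D679
k_0 = rotl(K, (1*0+2) mod 20) = rotl(K, 2) = 0x759E4
k_1 = rotl(K, (1*1+2) mod 20) = rotl(K, 3) = 0xEB3C8
k_2 = rotl(K, (1*2+2) mod 20) = rotl(K, 4) = 0xD6791
k_3 = rotl(K, (1*3+2) mod 20) = rotl(K, 5) = 0xACF23
k_4 = rotl(K, (1*4+2) mod 20) = rotl(K, 6) = 0x59E47
k_5 = rotl(K, (1*5+2) mod 20) = rotl(K, 7) = 0xB3C8E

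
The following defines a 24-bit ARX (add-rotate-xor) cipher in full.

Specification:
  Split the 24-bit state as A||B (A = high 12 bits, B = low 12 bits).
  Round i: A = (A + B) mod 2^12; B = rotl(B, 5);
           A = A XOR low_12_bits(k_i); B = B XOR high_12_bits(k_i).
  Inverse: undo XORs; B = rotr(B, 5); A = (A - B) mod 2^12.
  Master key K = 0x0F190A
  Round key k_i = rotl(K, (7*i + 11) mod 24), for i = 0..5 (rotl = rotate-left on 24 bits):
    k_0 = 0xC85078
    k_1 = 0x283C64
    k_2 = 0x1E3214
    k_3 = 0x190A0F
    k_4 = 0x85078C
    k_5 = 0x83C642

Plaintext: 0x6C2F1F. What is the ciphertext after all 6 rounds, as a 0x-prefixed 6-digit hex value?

s_0 = plaintext = 0x6C2F1F
s_1 = Round(s_0, k_0) = 0x599F7B
s_2 = Round(s_1, k_1) = 0x970DFD
s_3 = Round(s_2, k_2) = 0x579E58
s_4 = Round(s_3, k_3) = 0x9DEA8C
s_5 = Round(s_4, k_4) = 0x3E69C5
s_6 = Round(s_5, k_5) = 0xBE908F

0xBE908F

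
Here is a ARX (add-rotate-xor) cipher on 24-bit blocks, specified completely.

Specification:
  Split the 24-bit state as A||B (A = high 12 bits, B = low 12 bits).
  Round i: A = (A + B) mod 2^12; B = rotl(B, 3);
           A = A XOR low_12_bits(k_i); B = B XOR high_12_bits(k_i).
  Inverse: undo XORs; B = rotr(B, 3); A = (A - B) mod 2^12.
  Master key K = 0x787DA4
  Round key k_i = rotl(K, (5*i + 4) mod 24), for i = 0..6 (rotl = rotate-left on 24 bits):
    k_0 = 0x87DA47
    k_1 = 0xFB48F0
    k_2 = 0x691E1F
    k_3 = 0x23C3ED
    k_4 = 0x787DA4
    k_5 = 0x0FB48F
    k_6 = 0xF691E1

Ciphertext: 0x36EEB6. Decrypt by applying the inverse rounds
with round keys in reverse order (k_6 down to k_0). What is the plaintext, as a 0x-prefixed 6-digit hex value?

s_0 = ciphertext = 0x36EEB6
s_1 = InvRound(s_0, k_6) = 0x454E3B
s_2 = InvRound(s_1, k_5) = 0xF031D8
s_3 = InvRound(s_2, k_4) = 0x3DCECB
s_4 = InvRound(s_3, k_3) = 0x093F9E
s_5 = InvRound(s_4, k_2) = 0xF6BF21
s_6 = InvRound(s_5, k_1) = 0xD89A12
s_7 = InvRound(s_6, k_0) = 0x981E4D

0x981E4D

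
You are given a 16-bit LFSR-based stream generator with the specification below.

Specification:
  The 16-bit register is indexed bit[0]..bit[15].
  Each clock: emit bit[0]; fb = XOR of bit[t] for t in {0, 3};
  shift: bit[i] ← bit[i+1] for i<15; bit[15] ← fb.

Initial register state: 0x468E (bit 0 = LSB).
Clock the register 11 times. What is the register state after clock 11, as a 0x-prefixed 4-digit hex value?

reg_0 = 0x468E
clock 1: out=0, reg = 0xA347
clock 2: out=1, reg = 0xD1A3
clock 3: out=1, reg = 0xE8D1
clock 4: out=1, reg = 0xF468
clock 5: out=0, reg = 0xFA34
clock 6: out=0, reg = 0x7D1A
clock 7: out=0, reg = 0xBE8D
clock 8: out=1, reg = 0x5F46
clock 9: out=0, reg = 0x2FA3
clock 10: out=1, reg = 0x97D1
clock 11: out=1, reg = 0xCBE8

0xCBE8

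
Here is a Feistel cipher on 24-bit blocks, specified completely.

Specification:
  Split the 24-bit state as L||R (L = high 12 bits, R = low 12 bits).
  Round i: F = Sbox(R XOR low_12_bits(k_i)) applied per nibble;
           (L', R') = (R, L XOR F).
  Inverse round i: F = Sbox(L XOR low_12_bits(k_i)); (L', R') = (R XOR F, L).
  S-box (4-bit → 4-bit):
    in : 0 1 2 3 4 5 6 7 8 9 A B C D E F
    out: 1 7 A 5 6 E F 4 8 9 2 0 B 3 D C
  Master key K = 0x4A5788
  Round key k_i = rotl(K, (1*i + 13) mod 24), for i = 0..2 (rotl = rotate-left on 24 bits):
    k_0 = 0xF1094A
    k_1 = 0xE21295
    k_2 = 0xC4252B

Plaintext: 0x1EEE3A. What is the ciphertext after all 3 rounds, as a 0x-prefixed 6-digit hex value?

s_0 = plaintext = 0x1EEE3A
s_1 = Round(s_0, k_0) = 0xE3A5AF
s_2 = Round(s_1, k_1) = 0x5AFA68
s_3 = Round(s_2, k_2) = 0xA689CA

0xA689CA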